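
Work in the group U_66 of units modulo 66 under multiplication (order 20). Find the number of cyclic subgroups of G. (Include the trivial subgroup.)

Each element a generates a cyclic subgroup ⟨a⟩; distinct elements may generate the same one (a cyclic group of order d has φ(d) generators).
Cyclic subgroups by order — order 1: 1; order 2: 3; order 5: 1; order 10: 3.
Total: 8.

8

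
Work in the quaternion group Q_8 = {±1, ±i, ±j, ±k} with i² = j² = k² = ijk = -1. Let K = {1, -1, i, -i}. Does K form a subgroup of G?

Yes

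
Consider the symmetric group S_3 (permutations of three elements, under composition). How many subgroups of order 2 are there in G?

3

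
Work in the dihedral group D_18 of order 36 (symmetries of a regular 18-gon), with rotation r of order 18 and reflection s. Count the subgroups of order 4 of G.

|G| = 36 and 4 | 36, so subgroups of order 4 are possible by Lagrange.
The subgroups of order 4 are: {e, r^9, rs, r^10s}; {e, r^9, r^2s, r^11s}; {e, r^9, r^3s, r^12s}; {e, r^9, r^4s, r^13s}; … (9 in all).
So G has 9 subgroups of order 4.

9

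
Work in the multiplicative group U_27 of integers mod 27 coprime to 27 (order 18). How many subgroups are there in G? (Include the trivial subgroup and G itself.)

|G| = 18, so by Lagrange every subgroup order divides 18. Divisors: 1, 2, 3, 6, 9, 18.
Subgroups by order — order 1: 1; order 2: 1; order 3: 1; order 6: 1; order 9: 1; order 18: 1.
Total: 1 + 1 + 1 + 1 + 1 + 1 = 6.

6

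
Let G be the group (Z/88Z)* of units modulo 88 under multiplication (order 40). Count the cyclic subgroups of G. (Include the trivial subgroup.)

A cyclic subgroup of order d is generated by each of its φ(d) elements of order d, so the cyclic subgroups of order d number (#elements of order d)/φ(d).
Cyclic subgroups by order — order 1: 1; order 2: 7; order 5: 1; order 10: 7.
Total: 16.

16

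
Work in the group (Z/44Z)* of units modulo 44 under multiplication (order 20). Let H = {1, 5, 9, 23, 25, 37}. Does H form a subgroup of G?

No

|H| = 6 does not divide |G| = 20, so by Lagrange H is not a subgroup.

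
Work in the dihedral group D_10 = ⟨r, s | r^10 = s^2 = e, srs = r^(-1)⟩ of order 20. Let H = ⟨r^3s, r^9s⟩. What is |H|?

10

|⟨r^3s⟩| = 2 and |⟨r^9s⟩| = 2, so |H| is a multiple of lcm(2, 2) = 2 and divides |G| = 20.
Closing under the operation: H = {e, r^2, r^4, r^6, r^8, rs, r^3s, r^5s, r^7s, r^9s}, so |H| = 10.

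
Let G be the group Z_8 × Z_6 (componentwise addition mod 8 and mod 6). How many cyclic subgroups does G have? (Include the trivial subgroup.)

16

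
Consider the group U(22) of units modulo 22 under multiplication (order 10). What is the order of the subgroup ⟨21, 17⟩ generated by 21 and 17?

10

|⟨21⟩| = 2 and |⟨17⟩| = 10, so |H| is a multiple of lcm(2, 10) = 10 and divides |G| = 10.
Closing {21, 17} under the group operation gives all of G, so |H| = 10.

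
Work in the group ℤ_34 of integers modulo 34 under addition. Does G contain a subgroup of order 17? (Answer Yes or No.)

Yes

17 | 34. A subgroup of order 17 is {0, 2, 4, 6, 8, 10, 12, 14, 16, 18, 20, 22, 24, 26, 28, 30, 32}.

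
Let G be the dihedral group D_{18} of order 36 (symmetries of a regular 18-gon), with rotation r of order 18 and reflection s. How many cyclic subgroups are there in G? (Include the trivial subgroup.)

24

Group the elements of G by the cyclic subgroup they generate; each cyclic subgroup of order d accounts for φ(d) elements.
Cyclic subgroups by order — order 1: 1; order 2: 19; order 3: 1; order 6: 1; order 9: 1; order 18: 1.
Total: 24.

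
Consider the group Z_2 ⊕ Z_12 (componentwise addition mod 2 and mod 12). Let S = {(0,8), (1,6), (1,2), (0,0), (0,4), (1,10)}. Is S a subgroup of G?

|S| = 6 divides |G| = 24, consistent with Lagrange.
S contains the identity, every element's inverse is in S, and S is closed under +: it is a subgroup.
In fact S = ⟨(1,2)⟩.

Yes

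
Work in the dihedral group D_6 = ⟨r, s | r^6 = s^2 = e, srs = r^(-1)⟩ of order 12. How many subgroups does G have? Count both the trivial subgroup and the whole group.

|G| = 12, so by Lagrange every subgroup order divides 12. Divisors: 1, 2, 3, 4, 6, 12.
Subgroups by order — order 1: 1; order 2: 7; order 3: 1; order 4: 3; order 6: 3; order 12: 1.
Total: 1 + 7 + 1 + 3 + 3 + 1 = 16.

16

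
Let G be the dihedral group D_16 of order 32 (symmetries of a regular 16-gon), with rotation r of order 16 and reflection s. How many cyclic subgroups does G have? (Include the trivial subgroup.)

Each element a generates a cyclic subgroup ⟨a⟩; distinct elements may generate the same one (a cyclic group of order d has φ(d) generators).
Cyclic subgroups by order — order 1: 1; order 2: 17; order 4: 1; order 8: 1; order 16: 1.
Total: 21.

21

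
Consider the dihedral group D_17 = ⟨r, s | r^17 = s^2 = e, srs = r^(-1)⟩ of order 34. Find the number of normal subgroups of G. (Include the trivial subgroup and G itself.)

G has 20 subgroups. Checking conjugation-invariance by order — order 1: 1/1 normal; order 2: 0/17 normal; order 17: 1/1 normal; order 34: 1/1 normal.
Total normal subgroups: 3.

3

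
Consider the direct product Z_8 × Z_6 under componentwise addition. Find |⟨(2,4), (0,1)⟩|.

|⟨(2,4)⟩| = 12 and |⟨(0,1)⟩| = 6, so |H| is a multiple of lcm(12, 6) = 12 and divides |G| = 48.
Closing under the operation: H = {(0,0), (0,1), (0,2), (0,3), (0,4), (0,5), (2,0), (2,1), (2,2), (2,3), (2,4), (2,5), (4,0), (4,1), (4,2), (4,3), (4,4), (4,5), (6,0), (6,1), (6,2), (6,3), (6,4), (6,5)}, so |H| = 24.

24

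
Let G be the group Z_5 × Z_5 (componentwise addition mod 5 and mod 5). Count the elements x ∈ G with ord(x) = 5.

24

An element (a,b) has order lcm(ord(a), ord(b)); count pairs with lcm equal to 5.
Enumerating gives 24 such elements.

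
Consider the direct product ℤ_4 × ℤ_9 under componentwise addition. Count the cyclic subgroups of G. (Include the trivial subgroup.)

9

Each element a generates a cyclic subgroup ⟨a⟩; distinct elements may generate the same one (a cyclic group of order d has φ(d) generators).
Cyclic subgroups by order — order 1: 1; order 2: 1; order 3: 1; order 4: 1; order 6: 1; order 9: 1; order 12: 1; order 18: 1; order 36: 1.
Total: 9.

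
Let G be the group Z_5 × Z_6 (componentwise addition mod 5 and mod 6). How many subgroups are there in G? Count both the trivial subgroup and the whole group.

|G| = 30, so by Lagrange every subgroup order divides 30. Divisors: 1, 2, 3, 5, 6, 10, 15, 30.
Subgroups by order — order 1: 1; order 2: 1; order 3: 1; order 5: 1; order 6: 1; order 10: 1; order 15: 1; order 30: 1.
Total: 1 + 1 + 1 + 1 + 1 + 1 + 1 + 1 = 8.

8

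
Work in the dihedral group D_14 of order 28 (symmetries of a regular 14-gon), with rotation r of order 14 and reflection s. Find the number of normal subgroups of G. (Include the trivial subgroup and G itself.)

7

G has 28 subgroups. Checking conjugation-invariance by order — order 1: 1/1 normal; order 2: 1/15 normal; order 4: 0/7 normal; order 7: 1/1 normal; order 14: 3/3 normal; order 28: 1/1 normal.
Total normal subgroups: 7.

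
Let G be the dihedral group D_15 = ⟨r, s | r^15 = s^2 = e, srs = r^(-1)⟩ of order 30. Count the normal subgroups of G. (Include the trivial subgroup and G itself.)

G has 28 subgroups. Checking conjugation-invariance by order — order 1: 1/1 normal; order 2: 0/15 normal; order 3: 1/1 normal; order 5: 1/1 normal; order 6: 0/5 normal; order 10: 0/3 normal; order 15: 1/1 normal; order 30: 1/1 normal.
Total normal subgroups: 5.

5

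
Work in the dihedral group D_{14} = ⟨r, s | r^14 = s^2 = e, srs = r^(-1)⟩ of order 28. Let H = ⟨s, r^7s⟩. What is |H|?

4

|⟨s⟩| = 2 and |⟨r^7s⟩| = 2, so |H| is a multiple of lcm(2, 2) = 2 and divides |G| = 28.
Closing under the operation: H = {e, r^7, s, r^7s}, so |H| = 4.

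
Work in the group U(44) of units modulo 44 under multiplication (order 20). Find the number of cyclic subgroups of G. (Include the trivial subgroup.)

Each element a generates a cyclic subgroup ⟨a⟩; distinct elements may generate the same one (a cyclic group of order d has φ(d) generators).
Cyclic subgroups by order — order 1: 1; order 2: 3; order 5: 1; order 10: 3.
Total: 8.

8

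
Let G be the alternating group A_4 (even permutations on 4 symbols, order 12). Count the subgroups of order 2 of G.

|G| = 12 and 2 | 12, so subgroups of order 2 are possible by Lagrange.
The subgroups of order 2 are: {e, (1 2)(3 4)}; {e, (1 3)(2 4)}; {e, (1 4)(2 3)}.
So G has 3 subgroups of order 2.

3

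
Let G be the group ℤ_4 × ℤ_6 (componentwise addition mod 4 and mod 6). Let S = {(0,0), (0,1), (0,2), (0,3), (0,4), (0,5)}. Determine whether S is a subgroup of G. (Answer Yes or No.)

Yes

|S| = 6 divides |G| = 24, consistent with Lagrange.
S contains the identity, every element's inverse is in S, and S is closed under +: it is a subgroup.
In fact S = ⟨(0,1)⟩.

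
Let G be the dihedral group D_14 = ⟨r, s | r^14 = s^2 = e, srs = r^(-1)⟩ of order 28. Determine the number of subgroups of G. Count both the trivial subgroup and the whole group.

28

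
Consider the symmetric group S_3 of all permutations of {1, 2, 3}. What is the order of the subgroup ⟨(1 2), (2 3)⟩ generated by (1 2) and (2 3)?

|⟨(1 2)⟩| = 2 and |⟨(2 3)⟩| = 2, so |H| is a multiple of lcm(2, 2) = 2 and divides |G| = 6.
Closing {(1 2), (2 3)} under the group operation gives all of G, so |H| = 6.

6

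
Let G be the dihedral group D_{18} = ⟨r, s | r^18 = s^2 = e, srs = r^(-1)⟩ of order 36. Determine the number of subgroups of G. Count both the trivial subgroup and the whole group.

45

|G| = 36, so by Lagrange every subgroup order divides 36. Divisors: 1, 2, 3, 4, 6, 9, 12, 18, 36.
Subgroups by order — order 1: 1; order 2: 19; order 3: 1; order 4: 9; order 6: 7; order 9: 1; order 12: 3; order 18: 3; order 36: 1.
Total: 1 + 19 + 1 + 9 + 7 + 1 + 3 + 3 + 1 = 45.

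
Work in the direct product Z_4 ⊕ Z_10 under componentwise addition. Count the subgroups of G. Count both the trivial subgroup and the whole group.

16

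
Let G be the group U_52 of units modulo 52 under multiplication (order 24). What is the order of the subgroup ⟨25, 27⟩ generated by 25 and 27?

4

|⟨25⟩| = 2 and |⟨27⟩| = 2, so |H| is a multiple of lcm(2, 2) = 2 and divides |G| = 24.
Closing under the operation: H = {1, 25, 27, 51}, so |H| = 4.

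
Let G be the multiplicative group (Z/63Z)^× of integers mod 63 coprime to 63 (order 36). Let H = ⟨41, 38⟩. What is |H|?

18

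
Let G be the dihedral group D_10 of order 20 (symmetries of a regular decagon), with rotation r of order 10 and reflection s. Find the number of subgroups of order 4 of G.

|G| = 20 and 4 | 20, so subgroups of order 4 are possible by Lagrange.
The subgroups of order 4 are: {e, r^5, r^2s, r^7s}; {e, r^5, r^3s, r^8s}; {e, r^5, r^4s, r^9s}; {e, r^5, s, r^5s}; … (5 in all).
So G has 5 subgroups of order 4.

5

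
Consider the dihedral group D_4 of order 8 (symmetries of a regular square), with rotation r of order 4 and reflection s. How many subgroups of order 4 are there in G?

3

|G| = 8 and 4 | 8, so subgroups of order 4 are possible by Lagrange.
The subgroups of order 4 are: {e, r, r^2, r^3}; {e, r^2, s, r^2s}; {e, r^2, rs, r^3s}.
So G has 3 subgroups of order 4.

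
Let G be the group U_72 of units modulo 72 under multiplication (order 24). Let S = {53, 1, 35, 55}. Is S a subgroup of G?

Yes

|S| = 4 divides |G| = 24, consistent with Lagrange.
S contains the identity, every element's inverse is in S, and S is closed under ·: it is a subgroup.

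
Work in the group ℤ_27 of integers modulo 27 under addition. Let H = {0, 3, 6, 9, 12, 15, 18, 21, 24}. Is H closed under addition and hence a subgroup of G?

Yes

|H| = 9 divides |G| = 27, consistent with Lagrange.
H contains the identity, every element's inverse is in H, and H is closed under +: it is a subgroup.
In fact H = ⟨3⟩.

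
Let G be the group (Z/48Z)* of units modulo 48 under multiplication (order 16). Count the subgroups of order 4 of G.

11

|G| = 16 and 4 | 16, so subgroups of order 4 are possible by Lagrange.
The subgroups of order 4 are: {1, 11, 25, 35}; {1, 13, 25, 37}; {1, 7, 17, 23}; {1, 17, 25, 41}; … (11 in all).
So G has 11 subgroups of order 4.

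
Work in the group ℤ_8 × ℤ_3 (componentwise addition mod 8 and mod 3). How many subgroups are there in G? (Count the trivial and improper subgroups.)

8

|G| = 24, so by Lagrange every subgroup order divides 24. Divisors: 1, 2, 3, 4, 6, 8, 12, 24.
Subgroups by order — order 1: 1; order 2: 1; order 3: 1; order 4: 1; order 6: 1; order 8: 1; order 12: 1; order 24: 1.
Total: 1 + 1 + 1 + 1 + 1 + 1 + 1 + 1 = 8.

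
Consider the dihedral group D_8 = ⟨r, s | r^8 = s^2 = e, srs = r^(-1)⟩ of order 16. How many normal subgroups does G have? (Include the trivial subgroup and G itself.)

G has 19 subgroups. Checking conjugation-invariance by order — order 1: 1/1 normal; order 2: 1/9 normal; order 4: 1/5 normal; order 8: 3/3 normal; order 16: 1/1 normal.
Total normal subgroups: 7.

7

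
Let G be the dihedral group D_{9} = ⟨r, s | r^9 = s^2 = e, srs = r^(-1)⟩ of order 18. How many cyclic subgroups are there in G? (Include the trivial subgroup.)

Each element a generates a cyclic subgroup ⟨a⟩; distinct elements may generate the same one (a cyclic group of order d has φ(d) generators).
Cyclic subgroups by order — order 1: 1; order 2: 9; order 3: 1; order 9: 1.
Total: 12.

12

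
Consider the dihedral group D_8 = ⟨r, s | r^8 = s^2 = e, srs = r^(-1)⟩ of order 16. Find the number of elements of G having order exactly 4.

The elements of order 4 are: r^2, r^6.
That's 2.

2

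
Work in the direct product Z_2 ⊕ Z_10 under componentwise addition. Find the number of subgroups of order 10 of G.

|G| = 20 and 10 | 20, so subgroups of order 10 are possible by Lagrange.
The subgroups of order 10 are: {(0,0), (0,1), (0,2), (0,3), (0,4), (0,5), (0,6), (0,7), (0,8), (0,9)}; {(0,0), (0,2), (0,4), (0,6), (0,8), (1,0), (1,2), (1,4), (1,6), (1,8)}; {(0,0), (0,2), (0,4), (0,6), (0,8), (1,1), (1,3), (1,5), (1,7), (1,9)}.
So G has 3 subgroups of order 10.

3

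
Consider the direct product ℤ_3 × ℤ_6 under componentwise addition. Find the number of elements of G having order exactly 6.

8

An element (a,b) has order lcm(ord(a), ord(b)); count pairs with lcm equal to 6.
Enumerating gives 8 such elements.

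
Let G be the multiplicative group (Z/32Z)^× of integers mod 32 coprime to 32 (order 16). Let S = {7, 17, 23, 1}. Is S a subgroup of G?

|S| = 4 divides |G| = 16, consistent with Lagrange.
S contains the identity, every element's inverse is in S, and S is closed under ·: it is a subgroup.
In fact S = ⟨23⟩.

Yes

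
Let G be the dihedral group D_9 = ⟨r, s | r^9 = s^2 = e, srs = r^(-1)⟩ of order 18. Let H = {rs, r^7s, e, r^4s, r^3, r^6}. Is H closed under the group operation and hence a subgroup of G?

|H| = 6 divides |G| = 18, consistent with Lagrange.
H contains the identity, every element's inverse is in H, and H is closed under ·: it is a subgroup.

Yes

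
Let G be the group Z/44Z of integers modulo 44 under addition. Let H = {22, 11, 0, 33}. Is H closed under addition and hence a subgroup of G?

|H| = 4 divides |G| = 44, consistent with Lagrange.
H contains the identity, every element's inverse is in H, and H is closed under +: it is a subgroup.
In fact H = ⟨33⟩.

Yes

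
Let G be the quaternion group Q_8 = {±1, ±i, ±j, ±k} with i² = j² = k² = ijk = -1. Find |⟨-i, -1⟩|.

4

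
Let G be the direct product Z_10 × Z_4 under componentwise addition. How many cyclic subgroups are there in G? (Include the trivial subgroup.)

Group the elements of G by the cyclic subgroup they generate; each cyclic subgroup of order d accounts for φ(d) elements.
Cyclic subgroups by order — order 1: 1; order 2: 3; order 4: 2; order 5: 1; order 10: 3; order 20: 2.
Total: 12.

12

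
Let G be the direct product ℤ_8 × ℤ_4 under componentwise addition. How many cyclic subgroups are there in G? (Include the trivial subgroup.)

14

Each element a generates a cyclic subgroup ⟨a⟩; distinct elements may generate the same one (a cyclic group of order d has φ(d) generators).
Cyclic subgroups by order — order 1: 1; order 2: 3; order 4: 6; order 8: 4.
Total: 14.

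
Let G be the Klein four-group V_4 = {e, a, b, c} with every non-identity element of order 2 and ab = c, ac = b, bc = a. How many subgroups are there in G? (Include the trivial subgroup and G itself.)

5

|G| = 4, so by Lagrange every subgroup order divides 4. Divisors: 1, 2, 4.
Subgroups by order — order 1: 1; order 2: 3; order 4: 1.
Total: 1 + 3 + 1 = 5.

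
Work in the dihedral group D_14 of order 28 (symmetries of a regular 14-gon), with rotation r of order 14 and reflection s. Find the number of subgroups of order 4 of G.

7

|G| = 28 and 4 | 28, so subgroups of order 4 are possible by Lagrange.
The subgroups of order 4 are: {e, r^7, r^3s, r^10s}; {e, r^7, r^4s, r^11s}; {e, r^7, r^5s, r^12s}; {e, r^7, r^6s, r^13s}; … (7 in all).
So G has 7 subgroups of order 4.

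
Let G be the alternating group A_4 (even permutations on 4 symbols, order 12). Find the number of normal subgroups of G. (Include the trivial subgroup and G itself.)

3

G has 10 subgroups. Checking conjugation-invariance by order — order 1: 1/1 normal; order 2: 0/3 normal; order 3: 0/4 normal; order 4: 1/1 normal; order 12: 1/1 normal.
Total normal subgroups: 3.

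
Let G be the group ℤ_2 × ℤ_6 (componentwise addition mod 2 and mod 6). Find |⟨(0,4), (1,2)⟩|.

6

|⟨(0,4)⟩| = 3 and |⟨(1,2)⟩| = 6, so |H| is a multiple of lcm(3, 6) = 6 and divides |G| = 12.
Closing under the operation: H = {(0,0), (0,2), (0,4), (1,0), (1,2), (1,4)}, so |H| = 6.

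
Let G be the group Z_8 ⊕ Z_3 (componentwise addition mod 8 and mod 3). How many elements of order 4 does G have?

An element (a,b) has order lcm(ord(a), ord(b)); count pairs with lcm equal to 4.
Enumerating gives 2 such elements.

2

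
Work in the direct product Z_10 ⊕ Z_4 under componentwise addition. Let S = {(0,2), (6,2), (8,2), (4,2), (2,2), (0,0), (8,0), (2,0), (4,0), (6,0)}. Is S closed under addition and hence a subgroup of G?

Yes

|S| = 10 divides |G| = 40, consistent with Lagrange.
S contains the identity, every element's inverse is in S, and S is closed under +: it is a subgroup.
In fact S = ⟨(6,2)⟩.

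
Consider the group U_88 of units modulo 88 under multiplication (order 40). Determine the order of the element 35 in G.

Compute successive powers of 35 mod 88: 35, 81, 19, 49, 43, 9, 51, 25, …; 35^10 ≡ 1 (mod 88).
So |⟨35⟩| = 10.

10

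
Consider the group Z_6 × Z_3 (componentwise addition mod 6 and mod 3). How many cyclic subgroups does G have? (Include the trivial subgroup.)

Group the elements of G by the cyclic subgroup they generate; each cyclic subgroup of order d accounts for φ(d) elements.
Cyclic subgroups by order — order 1: 1; order 2: 1; order 3: 4; order 6: 4.
Total: 10.

10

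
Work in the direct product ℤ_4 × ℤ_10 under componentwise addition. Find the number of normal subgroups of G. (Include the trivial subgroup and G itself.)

16

G is abelian, so every subgroup is normal.
G has 16 subgroups in total, hence 16 normal subgroups.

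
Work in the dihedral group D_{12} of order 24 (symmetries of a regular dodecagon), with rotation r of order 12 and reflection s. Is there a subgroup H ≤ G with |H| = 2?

2 | 24. A subgroup of order 2 is {e, r^10s}.

Yes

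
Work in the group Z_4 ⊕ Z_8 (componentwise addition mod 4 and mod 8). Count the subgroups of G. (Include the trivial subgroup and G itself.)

22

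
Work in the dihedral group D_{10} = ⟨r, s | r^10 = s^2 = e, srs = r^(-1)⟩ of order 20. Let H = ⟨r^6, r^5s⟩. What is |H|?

10

|⟨r^6⟩| = 5 and |⟨r^5s⟩| = 2, so |H| is a multiple of lcm(5, 2) = 10 and divides |G| = 20.
Closing under the operation: H = {e, r^2, r^4, r^6, r^8, rs, r^3s, r^5s, r^7s, r^9s}, so |H| = 10.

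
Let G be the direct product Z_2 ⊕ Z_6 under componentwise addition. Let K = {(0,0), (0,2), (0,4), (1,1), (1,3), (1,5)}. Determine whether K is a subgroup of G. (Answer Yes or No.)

|K| = 6 divides |G| = 12, consistent with Lagrange.
K contains the identity, every element's inverse is in K, and K is closed under +: it is a subgroup.
In fact K = ⟨(1,5)⟩.

Yes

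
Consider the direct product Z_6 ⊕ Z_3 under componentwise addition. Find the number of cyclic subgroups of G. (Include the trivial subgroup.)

10

A cyclic subgroup of order d is generated by each of its φ(d) elements of order d, so the cyclic subgroups of order d number (#elements of order d)/φ(d).
Cyclic subgroups by order — order 1: 1; order 2: 1; order 3: 4; order 6: 4.
Total: 10.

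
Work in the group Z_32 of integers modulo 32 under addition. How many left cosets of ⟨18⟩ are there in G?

|⟨18⟩| = 16 and |G| = 32.
By Lagrange, [G : H] = |G|/|H| = 32/16 = 2.

2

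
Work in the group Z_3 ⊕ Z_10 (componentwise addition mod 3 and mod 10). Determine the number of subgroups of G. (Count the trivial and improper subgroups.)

8

|G| = 30, so by Lagrange every subgroup order divides 30. Divisors: 1, 2, 3, 5, 6, 10, 15, 30.
Subgroups by order — order 1: 1; order 2: 1; order 3: 1; order 5: 1; order 6: 1; order 10: 1; order 15: 1; order 30: 1.
Total: 1 + 1 + 1 + 1 + 1 + 1 + 1 + 1 = 8.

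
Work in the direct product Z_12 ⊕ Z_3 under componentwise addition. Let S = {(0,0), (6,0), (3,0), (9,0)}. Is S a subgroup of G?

Yes

|S| = 4 divides |G| = 36, consistent with Lagrange.
S contains the identity, every element's inverse is in S, and S is closed under +: it is a subgroup.
In fact S = ⟨(9,0)⟩.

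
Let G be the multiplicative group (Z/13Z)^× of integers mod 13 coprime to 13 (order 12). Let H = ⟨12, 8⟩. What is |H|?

|⟨12⟩| = 2 and |⟨8⟩| = 4, so |H| is a multiple of lcm(2, 4) = 4 and divides |G| = 12.
Closing under the operation: H = {1, 5, 8, 12}, so |H| = 4.

4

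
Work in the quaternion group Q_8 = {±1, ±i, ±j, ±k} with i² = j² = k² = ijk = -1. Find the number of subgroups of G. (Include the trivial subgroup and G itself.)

6

|G| = 8, so by Lagrange every subgroup order divides 8. Divisors: 1, 2, 4, 8.
Subgroups by order — order 1: 1; order 2: 1; order 4: 3; order 8: 1.
Total: 1 + 1 + 3 + 1 = 6.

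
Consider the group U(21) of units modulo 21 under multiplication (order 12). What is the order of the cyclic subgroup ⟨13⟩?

Compute successive powers of 13 mod 21: 13, 1; 13^2 ≡ 1 (mod 21).
So |⟨13⟩| = 2.

2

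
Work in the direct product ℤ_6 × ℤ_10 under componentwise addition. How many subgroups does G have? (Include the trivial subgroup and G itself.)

|G| = 60, so by Lagrange every subgroup order divides 60. Divisors: 1, 2, 3, 4, 5, 6, 10, 12, 15, 20, 30, 60.
Subgroups by order — order 1: 1; order 2: 3; order 3: 1; order 4: 1; order 5: 1; order 6: 3; order 10: 3; order 12: 1; order 15: 1; order 20: 1; order 30: 3; order 60: 1.
Total: 1 + 3 + 1 + 1 + 1 + 3 + 3 + 1 + 1 + 1 + 3 + 1 = 20.

20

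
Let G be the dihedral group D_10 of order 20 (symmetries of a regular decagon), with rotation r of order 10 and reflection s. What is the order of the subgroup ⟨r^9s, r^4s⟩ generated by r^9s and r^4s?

4

|⟨r^9s⟩| = 2 and |⟨r^4s⟩| = 2, so |H| is a multiple of lcm(2, 2) = 2 and divides |G| = 20.
Closing under the operation: H = {e, r^5, r^4s, r^9s}, so |H| = 4.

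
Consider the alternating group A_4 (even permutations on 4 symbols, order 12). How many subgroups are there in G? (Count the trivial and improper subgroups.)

10

|G| = 12, so by Lagrange every subgroup order divides 12. Divisors: 1, 2, 3, 4, 6, 12.
Subgroups by order — order 1: 1; order 2: 3; order 3: 4; order 4: 1; order 6: 0; order 12: 1.
Total: 1 + 3 + 4 + 1 + 0 + 1 = 10.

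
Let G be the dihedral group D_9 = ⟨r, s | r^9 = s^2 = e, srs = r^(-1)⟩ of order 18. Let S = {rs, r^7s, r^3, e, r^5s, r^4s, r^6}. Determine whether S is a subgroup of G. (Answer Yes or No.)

No

|S| = 7 does not divide |G| = 18, so by Lagrange S is not a subgroup.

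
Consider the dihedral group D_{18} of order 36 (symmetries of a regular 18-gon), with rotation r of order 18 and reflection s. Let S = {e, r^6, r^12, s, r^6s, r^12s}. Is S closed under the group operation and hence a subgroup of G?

Yes

|S| = 6 divides |G| = 36, consistent with Lagrange.
S contains the identity, every element's inverse is in S, and S is closed under ·: it is a subgroup.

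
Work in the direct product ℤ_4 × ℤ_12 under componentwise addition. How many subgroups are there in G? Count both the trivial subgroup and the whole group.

30

|G| = 48, so by Lagrange every subgroup order divides 48. Divisors: 1, 2, 3, 4, 6, 8, 12, 16, 24, 48.
Subgroups by order — order 1: 1; order 2: 3; order 3: 1; order 4: 7; order 6: 3; order 8: 3; order 12: 7; order 16: 1; order 24: 3; order 48: 1.
Total: 1 + 3 + 1 + 7 + 3 + 3 + 7 + 1 + 3 + 1 = 30.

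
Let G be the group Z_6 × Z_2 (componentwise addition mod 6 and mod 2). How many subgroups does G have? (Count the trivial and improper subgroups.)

10

|G| = 12, so by Lagrange every subgroup order divides 12. Divisors: 1, 2, 3, 4, 6, 12.
Subgroups by order — order 1: 1; order 2: 3; order 3: 1; order 4: 1; order 6: 3; order 12: 1.
Total: 1 + 3 + 1 + 1 + 3 + 1 = 10.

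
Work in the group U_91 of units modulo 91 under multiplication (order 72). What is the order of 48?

6

Compute successive powers of 48 mod 91: 48, 29, 27, 22, 55, 1; 48^6 ≡ 1 (mod 91).
So |⟨48⟩| = 6.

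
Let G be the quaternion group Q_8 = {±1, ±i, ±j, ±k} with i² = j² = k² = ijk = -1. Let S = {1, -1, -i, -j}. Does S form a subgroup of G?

-i ∈ S but its inverse i ∉ S, so S is not a subgroup.

No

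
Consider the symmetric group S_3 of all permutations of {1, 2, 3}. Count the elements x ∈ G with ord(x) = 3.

2

The elements of order 3 are: (1 2 3), (1 3 2).
That's 2.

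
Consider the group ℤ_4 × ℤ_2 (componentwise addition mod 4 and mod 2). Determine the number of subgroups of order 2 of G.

3

|G| = 8 and 2 | 8, so subgroups of order 2 are possible by Lagrange.
The subgroups of order 2 are: {(0,0), (0,1)}; {(0,0), (2,0)}; {(0,0), (2,1)}.
So G has 3 subgroups of order 2.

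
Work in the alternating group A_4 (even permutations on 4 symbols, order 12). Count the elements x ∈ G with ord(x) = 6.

0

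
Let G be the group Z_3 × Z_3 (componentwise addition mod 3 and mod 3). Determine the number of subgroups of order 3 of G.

4

|G| = 9 and 3 | 9, so subgroups of order 3 are possible by Lagrange.
The subgroups of order 3 are: {(0,0), (0,1), (0,2)}; {(0,0), (1,0), (2,0)}; {(0,0), (1,1), (2,2)}; {(0,0), (1,2), (2,1)}.
So G has 4 subgroups of order 3.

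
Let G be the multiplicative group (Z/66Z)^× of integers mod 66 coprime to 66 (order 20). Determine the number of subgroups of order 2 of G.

3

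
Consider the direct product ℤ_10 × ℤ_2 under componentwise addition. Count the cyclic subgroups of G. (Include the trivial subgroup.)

8

Each element a generates a cyclic subgroup ⟨a⟩; distinct elements may generate the same one (a cyclic group of order d has φ(d) generators).
Cyclic subgroups by order — order 1: 1; order 2: 3; order 5: 1; order 10: 3.
Total: 8.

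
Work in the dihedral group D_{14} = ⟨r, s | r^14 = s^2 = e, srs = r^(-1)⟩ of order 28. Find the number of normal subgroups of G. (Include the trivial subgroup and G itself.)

G has 28 subgroups. Checking conjugation-invariance by order — order 1: 1/1 normal; order 2: 1/15 normal; order 4: 0/7 normal; order 7: 1/1 normal; order 14: 3/3 normal; order 28: 1/1 normal.
Total normal subgroups: 7.

7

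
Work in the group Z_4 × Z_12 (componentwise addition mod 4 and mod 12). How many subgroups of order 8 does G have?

3

|G| = 48 and 8 | 48, so subgroups of order 8 are possible by Lagrange.
The subgroups of order 8 are: {(0,0), (0,3), (0,6), (0,9), (2,0), (2,3), (2,6), (2,9)}; {(0,0), (0,6), (1,0), (1,6), (2,0), (2,6), (3,0), (3,6)}; {(0,0), (0,6), (1,3), (1,9), (2,0), (2,6), (3,3), (3,9)}.
So G has 3 subgroups of order 8.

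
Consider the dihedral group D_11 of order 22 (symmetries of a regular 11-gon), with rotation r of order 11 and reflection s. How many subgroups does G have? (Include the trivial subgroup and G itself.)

14

|G| = 22, so by Lagrange every subgroup order divides 22. Divisors: 1, 2, 11, 22.
Subgroups by order — order 1: 1; order 2: 11; order 11: 1; order 22: 1.
Total: 1 + 11 + 1 + 1 = 14.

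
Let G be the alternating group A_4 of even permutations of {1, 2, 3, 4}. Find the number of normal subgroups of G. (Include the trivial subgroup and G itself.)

3

G has 10 subgroups. Checking conjugation-invariance by order — order 1: 1/1 normal; order 2: 0/3 normal; order 3: 0/4 normal; order 4: 1/1 normal; order 12: 1/1 normal.
Total normal subgroups: 3.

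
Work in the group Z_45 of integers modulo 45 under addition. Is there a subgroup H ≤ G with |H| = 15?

15 | 45. A subgroup of order 15 is {0, 3, 6, 9, 12, 15, 18, 21, 24, 27, 30, 33, 36, 39, 42}.

Yes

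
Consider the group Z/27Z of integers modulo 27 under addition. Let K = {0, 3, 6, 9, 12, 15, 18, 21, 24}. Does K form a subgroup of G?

|K| = 9 divides |G| = 27, consistent with Lagrange.
K contains the identity, every element's inverse is in K, and K is closed under +: it is a subgroup.
In fact K = ⟨3⟩.

Yes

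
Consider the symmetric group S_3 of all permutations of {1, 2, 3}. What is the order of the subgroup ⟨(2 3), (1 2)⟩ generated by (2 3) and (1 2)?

|⟨(2 3)⟩| = 2 and |⟨(1 2)⟩| = 2, so |H| is a multiple of lcm(2, 2) = 2 and divides |G| = 6.
Closing {(2 3), (1 2)} under the group operation gives all of G, so |H| = 6.

6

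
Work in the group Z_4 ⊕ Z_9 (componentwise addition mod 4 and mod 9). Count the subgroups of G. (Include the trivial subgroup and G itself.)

9

|G| = 36, so by Lagrange every subgroup order divides 36. Divisors: 1, 2, 3, 4, 6, 9, 12, 18, 36.
Subgroups by order — order 1: 1; order 2: 1; order 3: 1; order 4: 1; order 6: 1; order 9: 1; order 12: 1; order 18: 1; order 36: 1.
Total: 1 + 1 + 1 + 1 + 1 + 1 + 1 + 1 + 1 = 9.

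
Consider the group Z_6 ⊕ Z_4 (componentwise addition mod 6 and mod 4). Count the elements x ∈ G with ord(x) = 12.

8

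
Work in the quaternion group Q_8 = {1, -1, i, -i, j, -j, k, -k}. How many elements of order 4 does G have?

6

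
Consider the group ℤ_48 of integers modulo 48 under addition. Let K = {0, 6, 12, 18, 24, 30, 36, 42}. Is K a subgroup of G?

Yes

|K| = 8 divides |G| = 48, consistent with Lagrange.
K contains the identity, every element's inverse is in K, and K is closed under +: it is a subgroup.
In fact K = ⟨6⟩.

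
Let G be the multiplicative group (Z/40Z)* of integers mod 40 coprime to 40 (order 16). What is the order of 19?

2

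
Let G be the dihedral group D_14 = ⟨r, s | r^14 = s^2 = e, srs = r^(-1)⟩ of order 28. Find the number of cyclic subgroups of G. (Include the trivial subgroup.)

A cyclic subgroup of order d is generated by each of its φ(d) elements of order d, so the cyclic subgroups of order d number (#elements of order d)/φ(d).
Cyclic subgroups by order — order 1: 1; order 2: 15; order 7: 1; order 14: 1.
Total: 18.

18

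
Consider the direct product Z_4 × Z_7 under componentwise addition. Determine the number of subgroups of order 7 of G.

1

|G| = 28 and 7 | 28, so subgroups of order 7 are possible by Lagrange.
The subgroups of order 7 are: {(0,0), (0,1), (0,2), (0,3), (0,4), (0,5), (0,6)}.
So G has 1 subgroup of order 7.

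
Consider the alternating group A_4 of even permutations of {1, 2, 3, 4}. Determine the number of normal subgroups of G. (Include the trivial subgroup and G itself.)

G has 10 subgroups. Checking conjugation-invariance by order — order 1: 1/1 normal; order 2: 0/3 normal; order 3: 0/4 normal; order 4: 1/1 normal; order 12: 1/1 normal.
Total normal subgroups: 3.

3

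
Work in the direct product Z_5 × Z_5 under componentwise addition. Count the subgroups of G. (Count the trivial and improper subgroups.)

|G| = 25, so by Lagrange every subgroup order divides 25. Divisors: 1, 5, 25.
Subgroups by order — order 1: 1; order 5: 6; order 25: 1.
Total: 1 + 6 + 1 = 8.

8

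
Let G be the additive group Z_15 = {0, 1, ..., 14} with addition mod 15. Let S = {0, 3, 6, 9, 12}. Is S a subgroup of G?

Yes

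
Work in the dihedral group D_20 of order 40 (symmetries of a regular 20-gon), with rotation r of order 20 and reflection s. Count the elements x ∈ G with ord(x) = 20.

The elements of order 20 are: r, r^3, r^7, r^9, r^11, r^13, r^17, r^19.
That's 8.

8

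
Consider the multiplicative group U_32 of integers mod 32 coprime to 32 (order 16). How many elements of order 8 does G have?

8

The elements of order 8 are: 3, 5, 11, 13, 19, 21, 27, 29.
That's 8.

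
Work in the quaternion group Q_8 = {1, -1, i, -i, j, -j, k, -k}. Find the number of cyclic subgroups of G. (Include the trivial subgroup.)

5

Each element a generates a cyclic subgroup ⟨a⟩; distinct elements may generate the same one (a cyclic group of order d has φ(d) generators).
Cyclic subgroups by order — order 1: 1; order 2: 1; order 4: 3.
Total: 5.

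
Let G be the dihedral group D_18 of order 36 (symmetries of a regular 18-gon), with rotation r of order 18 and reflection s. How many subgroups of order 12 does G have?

3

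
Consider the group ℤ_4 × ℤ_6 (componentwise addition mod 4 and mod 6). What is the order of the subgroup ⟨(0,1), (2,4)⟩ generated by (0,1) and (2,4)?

|⟨(0,1)⟩| = 6 and |⟨(2,4)⟩| = 6, so |H| is a multiple of lcm(6, 6) = 6 and divides |G| = 24.
Closing under the operation: H = {(0,0), (0,1), (0,2), (0,3), (0,4), (0,5), (2,0), (2,1), (2,2), (2,3), (2,4), (2,5)}, so |H| = 12.

12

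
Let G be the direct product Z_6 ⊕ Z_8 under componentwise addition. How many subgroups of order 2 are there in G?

3

|G| = 48 and 2 | 48, so subgroups of order 2 are possible by Lagrange.
The subgroups of order 2 are: {(0,0), (0,4)}; {(0,0), (3,0)}; {(0,0), (3,4)}.
So G has 3 subgroups of order 2.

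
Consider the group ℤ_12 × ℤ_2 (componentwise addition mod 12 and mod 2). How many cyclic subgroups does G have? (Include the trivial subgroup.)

A cyclic subgroup of order d is generated by each of its φ(d) elements of order d, so the cyclic subgroups of order d number (#elements of order d)/φ(d).
Cyclic subgroups by order — order 1: 1; order 2: 3; order 3: 1; order 4: 2; order 6: 3; order 12: 2.
Total: 12.

12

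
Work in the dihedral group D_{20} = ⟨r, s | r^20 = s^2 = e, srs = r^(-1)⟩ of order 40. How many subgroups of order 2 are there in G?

21

|G| = 40 and 2 | 40, so subgroups of order 2 are possible by Lagrange.
The subgroups of order 2 are: {e, r^10}; {e, r^10s}; {e, r^11s}; {e, r^12s}; … (21 in all).
So G has 21 subgroups of order 2.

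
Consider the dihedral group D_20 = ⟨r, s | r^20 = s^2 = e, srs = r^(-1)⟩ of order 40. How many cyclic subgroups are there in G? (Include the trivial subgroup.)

Each element a generates a cyclic subgroup ⟨a⟩; distinct elements may generate the same one (a cyclic group of order d has φ(d) generators).
Cyclic subgroups by order — order 1: 1; order 2: 21; order 4: 1; order 5: 1; order 10: 1; order 20: 1.
Total: 26.

26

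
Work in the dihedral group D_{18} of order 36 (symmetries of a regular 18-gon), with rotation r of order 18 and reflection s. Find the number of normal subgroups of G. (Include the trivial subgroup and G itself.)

9

G has 45 subgroups. Checking conjugation-invariance by order — order 1: 1/1 normal; order 2: 1/19 normal; order 3: 1/1 normal; order 4: 0/9 normal; order 6: 1/7 normal; order 9: 1/1 normal; order 12: 0/3 normal; order 18: 3/3 normal; order 36: 1/1 normal.
Total normal subgroups: 9.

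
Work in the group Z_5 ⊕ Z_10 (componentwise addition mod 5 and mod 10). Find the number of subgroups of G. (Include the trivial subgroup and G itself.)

16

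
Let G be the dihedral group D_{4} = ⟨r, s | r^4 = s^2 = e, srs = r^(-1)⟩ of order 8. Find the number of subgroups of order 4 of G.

3

|G| = 8 and 4 | 8, so subgroups of order 4 are possible by Lagrange.
The subgroups of order 4 are: {e, r, r^2, r^3}; {e, r^2, s, r^2s}; {e, r^2, rs, r^3s}.
So G has 3 subgroups of order 4.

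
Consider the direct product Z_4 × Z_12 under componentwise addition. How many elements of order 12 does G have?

24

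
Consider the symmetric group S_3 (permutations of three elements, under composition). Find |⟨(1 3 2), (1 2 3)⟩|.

3

|⟨(1 3 2)⟩| = 3 and |⟨(1 2 3)⟩| = 3, so |H| is a multiple of lcm(3, 3) = 3 and divides |G| = 6.
Closing under the operation: H = {e, (1 2 3), (1 3 2)}, so |H| = 3.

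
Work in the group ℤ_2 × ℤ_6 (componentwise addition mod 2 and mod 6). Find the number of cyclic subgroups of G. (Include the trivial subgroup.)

8

Each element a generates a cyclic subgroup ⟨a⟩; distinct elements may generate the same one (a cyclic group of order d has φ(d) generators).
Cyclic subgroups by order — order 1: 1; order 2: 3; order 3: 1; order 6: 3.
Total: 8.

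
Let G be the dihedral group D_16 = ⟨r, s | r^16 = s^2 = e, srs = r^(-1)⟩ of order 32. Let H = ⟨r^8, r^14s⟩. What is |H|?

|⟨r^8⟩| = 2 and |⟨r^14s⟩| = 2, so |H| is a multiple of lcm(2, 2) = 2 and divides |G| = 32.
Closing under the operation: H = {e, r^8, r^6s, r^14s}, so |H| = 4.

4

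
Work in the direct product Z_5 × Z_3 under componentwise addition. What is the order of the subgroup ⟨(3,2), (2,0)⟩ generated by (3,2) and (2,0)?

|⟨(3,2)⟩| = 15 and |⟨(2,0)⟩| = 5, so |H| is a multiple of lcm(15, 5) = 15 and divides |G| = 15.
Closing {(3,2), (2,0)} under the group operation gives all of G, so |H| = 15.

15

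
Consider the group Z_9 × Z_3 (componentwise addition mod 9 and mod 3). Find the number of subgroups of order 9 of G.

4

|G| = 27 and 9 | 27, so subgroups of order 9 are possible by Lagrange.
The subgroups of order 9 are: {(0,0), (0,1), (0,2), (3,0), (3,1), (3,2), (6,0), (6,1), (6,2)}; {(0,0), (1,0), (2,0), (3,0), (4,0), (5,0), (6,0), (7,0), (8,0)}; {(0,0), (1,1), (2,2), (3,0), (4,1), (5,2), (6,0), (7,1), (8,2)}; {(0,0), (1,2), (2,1), (3,0), (4,2), (5,1), (6,0), (7,2), (8,1)}.
So G has 4 subgroups of order 9.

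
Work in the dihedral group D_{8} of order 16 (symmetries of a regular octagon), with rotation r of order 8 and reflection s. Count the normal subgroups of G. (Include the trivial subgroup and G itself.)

7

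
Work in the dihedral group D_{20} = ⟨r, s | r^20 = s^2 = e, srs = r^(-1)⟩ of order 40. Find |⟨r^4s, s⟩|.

|⟨r^4s⟩| = 2 and |⟨s⟩| = 2, so |H| is a multiple of lcm(2, 2) = 2 and divides |G| = 40.
Closing under the operation: H = {e, r^4, r^8, r^12, r^16, s, r^4s, r^8s, r^12s, r^16s}, so |H| = 10.

10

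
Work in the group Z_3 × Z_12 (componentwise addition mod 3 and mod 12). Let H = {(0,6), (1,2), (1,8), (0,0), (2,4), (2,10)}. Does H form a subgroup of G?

|H| = 6 divides |G| = 36, consistent with Lagrange.
H contains the identity, every element's inverse is in H, and H is closed under +: it is a subgroup.
In fact H = ⟨(1,2)⟩.

Yes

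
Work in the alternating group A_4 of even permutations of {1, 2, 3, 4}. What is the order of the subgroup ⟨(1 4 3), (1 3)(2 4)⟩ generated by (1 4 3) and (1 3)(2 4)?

|⟨(1 4 3)⟩| = 3 and |⟨(1 3)(2 4)⟩| = 2, so |H| is a multiple of lcm(3, 2) = 6 and divides |G| = 12.
Closing {(1 4 3), (1 3)(2 4)} under the group operation gives all of G, so |H| = 12.

12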